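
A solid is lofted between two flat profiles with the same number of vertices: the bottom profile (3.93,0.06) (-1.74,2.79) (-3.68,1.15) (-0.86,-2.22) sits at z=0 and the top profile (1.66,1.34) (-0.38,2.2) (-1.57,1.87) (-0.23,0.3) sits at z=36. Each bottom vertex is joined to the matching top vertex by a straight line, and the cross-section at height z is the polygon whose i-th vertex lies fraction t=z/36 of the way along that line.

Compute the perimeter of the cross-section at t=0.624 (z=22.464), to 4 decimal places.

Perimeter at t=0.624: 11.7124

Cross-section at t=0.624: each vertex is (1-t)·p0[i] + t·p1[i].
  v1: (1-0.624)·(3.93,0.06) + 0.624·(1.66,1.34) = (2.5135,0.8587)
  v2: (1-0.624)·(-1.74,2.79) + 0.624·(-0.38,2.2) = (-0.8914,2.4218)
  v3: (1-0.624)·(-3.68,1.15) + 0.624·(-1.57,1.87) = (-2.3634,1.5993)
  v4: (1-0.624)·(-0.86,-2.22) + 0.624·(-0.23,0.3) = (-0.4669,-0.6475)
Perimeter = Σ |v_{i+1} − v_i|:
  edge 1→2: √(-3.4049² + 1.5631²) = 3.7465 (running 3.7465)
  edge 2→3: √(-1.4720² + -0.8226²) = 1.6862 (running 5.4328)
  edge 3→4: √(1.8965² + -2.2468²) = 2.9402 (running 8.3730)
  edge 4→1: √(2.9804² + 1.5062²) = 3.3394 (running 11.7124)
Perimeter = 11.7124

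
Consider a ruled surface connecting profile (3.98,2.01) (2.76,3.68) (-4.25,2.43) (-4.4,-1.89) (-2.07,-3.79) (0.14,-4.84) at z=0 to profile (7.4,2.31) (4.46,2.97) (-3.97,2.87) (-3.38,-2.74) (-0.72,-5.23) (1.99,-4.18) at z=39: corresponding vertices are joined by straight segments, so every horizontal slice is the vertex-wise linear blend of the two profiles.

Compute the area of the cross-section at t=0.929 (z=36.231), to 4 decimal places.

Cross-section at t=0.929: each vertex is (1-t)·p0[i] + t·p1[i].
  v1: (1-0.929)·(3.98,2.01) + 0.929·(7.4,2.31) = (7.1572,2.2887)
  v2: (1-0.929)·(2.76,3.68) + 0.929·(4.46,2.97) = (4.3393,3.0204)
  v3: (1-0.929)·(-4.25,2.43) + 0.929·(-3.97,2.87) = (-3.9899,2.8388)
  v4: (1-0.929)·(-4.4,-1.89) + 0.929·(-3.38,-2.74) = (-3.4524,-2.6797)
  v5: (1-0.929)·(-2.07,-3.79) + 0.929·(-0.72,-5.23) = (-0.8158,-5.1278)
  v6: (1-0.929)·(0.14,-4.84) + 0.929·(1.99,-4.18) = (1.8587,-4.2269)
Shoelace sum Σ(x_i·y_{i+1} − x_{i+1}·y_i):
  i=1: 7.1572·3.0204 − 4.3393·2.2887 = +11.6863 (running +11.6863)
  i=2: 4.3393·2.8388 − -3.9899·3.0204 = +24.3693 (running +36.0556)
  i=3: -3.9899·-2.6797 − -3.4524·2.8388 = +20.4921 (running +56.5476)
  i=4: -3.4524·-5.1278 − -0.8158·-2.6797 = +15.5170 (running +72.0646)
  i=5: -0.8158·-4.2269 − 1.8587·-5.1278 = +12.9792 (running +85.0438)
  i=6: 1.8587·2.2887 − 7.1572·-4.2269 = +34.5063 (running +119.5501)
Area = |Σ|/2 = |119.5501|/2 = 59.7751

Area at t=0.929: 59.7751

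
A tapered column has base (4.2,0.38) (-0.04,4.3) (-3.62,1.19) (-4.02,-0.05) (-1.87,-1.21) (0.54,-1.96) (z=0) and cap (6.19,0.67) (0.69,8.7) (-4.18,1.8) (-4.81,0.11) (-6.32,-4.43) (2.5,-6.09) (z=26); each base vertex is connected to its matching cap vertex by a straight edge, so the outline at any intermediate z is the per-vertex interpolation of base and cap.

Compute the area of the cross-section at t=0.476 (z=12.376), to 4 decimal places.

Area at t=0.476: 58.6484

Cross-section at t=0.476: each vertex is (1-t)·p0[i] + t·p1[i].
  v1: (1-0.476)·(4.2,0.38) + 0.476·(6.19,0.67) = (5.1472,0.5180)
  v2: (1-0.476)·(-0.04,4.3) + 0.476·(0.69,8.7) = (0.3075,6.3944)
  v3: (1-0.476)·(-3.62,1.19) + 0.476·(-4.18,1.8) = (-3.8866,1.4804)
  v4: (1-0.476)·(-4.02,-0.05) + 0.476·(-4.81,0.11) = (-4.3960,0.0262)
  v5: (1-0.476)·(-1.87,-1.21) + 0.476·(-6.32,-4.43) = (-3.9882,-2.7427)
  v6: (1-0.476)·(0.54,-1.96) + 0.476·(2.5,-6.09) = (1.4730,-3.9259)
Shoelace sum Σ(x_i·y_{i+1} − x_{i+1}·y_i):
  i=1: 5.1472·6.3944 − 0.3075·0.5180 = +32.7542 (running +32.7542)
  i=2: 0.3075·1.4804 − -3.8866·6.3944 = +25.3074 (running +58.0616)
  i=3: -3.8866·0.0262 − -4.3960·1.4804 = +6.4060 (running +64.4677)
  i=4: -4.3960·-2.7427 − -3.9882·0.0262 = +12.1614 (running +76.6291)
  i=5: -3.9882·-3.9259 − 1.4730·-2.7427 = +19.6971 (running +96.3262)
  i=6: 1.4730·0.5180 − 5.1472·-3.9259 = +20.9705 (running +117.2967)
Area = |Σ|/2 = |117.2967|/2 = 58.6484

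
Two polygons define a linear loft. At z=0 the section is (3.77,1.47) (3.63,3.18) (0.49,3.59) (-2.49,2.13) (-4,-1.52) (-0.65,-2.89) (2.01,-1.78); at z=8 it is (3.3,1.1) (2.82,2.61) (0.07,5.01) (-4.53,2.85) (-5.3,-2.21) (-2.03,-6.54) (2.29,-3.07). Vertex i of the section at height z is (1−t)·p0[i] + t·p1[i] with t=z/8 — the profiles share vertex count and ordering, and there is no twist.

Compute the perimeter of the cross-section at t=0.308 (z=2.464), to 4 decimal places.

Cross-section at t=0.308: each vertex is (1-t)·p0[i] + t·p1[i].
  v1: (1-0.308)·(3.77,1.47) + 0.308·(3.3,1.1) = (3.6252,1.3560)
  v2: (1-0.308)·(3.63,3.18) + 0.308·(2.82,2.61) = (3.3805,3.0044)
  v3: (1-0.308)·(0.49,3.59) + 0.308·(0.07,5.01) = (0.3606,4.0274)
  v4: (1-0.308)·(-2.49,2.13) + 0.308·(-4.53,2.85) = (-3.1183,2.3518)
  v5: (1-0.308)·(-4,-1.52) + 0.308·(-5.3,-2.21) = (-4.4004,-1.7325)
  v6: (1-0.308)·(-0.65,-2.89) + 0.308·(-2.03,-6.54) = (-1.0750,-4.0142)
  v7: (1-0.308)·(2.01,-1.78) + 0.308·(2.29,-3.07) = (2.0962,-2.1773)
Perimeter = Σ |v_{i+1} − v_i|:
  edge 1→2: √(-0.2447² + 1.6484²) = 1.6665 (running 1.6665)
  edge 2→3: √(-3.0199² + 1.0229²) = 3.1884 (running 4.8549)
  edge 3→4: √(-3.4790² + -1.6756²) = 3.8615 (running 8.7163)
  edge 4→5: √(-1.2821² + -4.0843²) = 4.2808 (running 12.9971)
  edge 5→6: √(3.3254² + -2.2817²) = 4.0329 (running 17.0300)
  edge 6→7: √(3.1713² + 1.8369²) = 3.6649 (running 20.6948)
  edge 7→1: √(1.5290² + 3.5334²) = 3.8500 (running 24.5448)
Perimeter = 24.5448

Perimeter at t=0.308: 24.5448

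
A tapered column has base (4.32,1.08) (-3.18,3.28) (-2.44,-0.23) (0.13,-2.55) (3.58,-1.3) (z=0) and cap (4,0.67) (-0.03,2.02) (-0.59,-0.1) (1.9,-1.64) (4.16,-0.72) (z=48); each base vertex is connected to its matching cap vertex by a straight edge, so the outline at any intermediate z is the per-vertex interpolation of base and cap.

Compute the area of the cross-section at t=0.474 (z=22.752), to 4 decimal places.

Area at t=0.474: 17.7450

Cross-section at t=0.474: each vertex is (1-t)·p0[i] + t·p1[i].
  v1: (1-0.474)·(4.32,1.08) + 0.474·(4,0.67) = (4.1683,0.8857)
  v2: (1-0.474)·(-3.18,3.28) + 0.474·(-0.03,2.02) = (-1.6869,2.6828)
  v3: (1-0.474)·(-2.44,-0.23) + 0.474·(-0.59,-0.1) = (-1.5631,-0.1684)
  v4: (1-0.474)·(0.13,-2.55) + 0.474·(1.9,-1.64) = (0.9690,-2.1187)
  v5: (1-0.474)·(3.58,-1.3) + 0.474·(4.16,-0.72) = (3.8549,-1.0251)
Shoelace sum Σ(x_i·y_{i+1} − x_{i+1}·y_i):
  i=1: 4.1683·2.6828 − -1.6869·0.8857 = +12.6766 (running +12.6766)
  i=2: -1.6869·-0.1684 − -1.5631·2.6828 = +4.4775 (running +17.1541)
  i=3: -1.5631·-2.1187 − 0.9690·-0.1684 = +3.4748 (running +20.6289)
  i=4: 0.9690·-1.0251 − 3.8549·-2.1187 = +7.1740 (running +27.8029)
  i=5: 3.8549·0.8857 − 4.1683·-1.0251 = +7.6870 (running +35.4899)
Area = |Σ|/2 = |35.4899|/2 = 17.7450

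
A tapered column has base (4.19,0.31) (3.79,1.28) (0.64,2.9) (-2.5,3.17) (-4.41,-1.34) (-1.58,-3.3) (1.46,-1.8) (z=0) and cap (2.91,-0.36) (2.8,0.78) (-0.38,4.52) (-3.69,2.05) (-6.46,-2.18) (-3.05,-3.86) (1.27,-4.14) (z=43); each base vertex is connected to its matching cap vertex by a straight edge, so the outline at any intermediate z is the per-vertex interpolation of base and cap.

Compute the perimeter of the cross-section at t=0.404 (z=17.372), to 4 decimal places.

Perimeter at t=0.404: 24.1763

Cross-section at t=0.404: each vertex is (1-t)·p0[i] + t·p1[i].
  v1: (1-0.404)·(4.19,0.31) + 0.404·(2.91,-0.36) = (3.6729,0.0393)
  v2: (1-0.404)·(3.79,1.28) + 0.404·(2.8,0.78) = (3.3900,1.0780)
  v3: (1-0.404)·(0.64,2.9) + 0.404·(-0.38,4.52) = (0.2279,3.5545)
  v4: (1-0.404)·(-2.5,3.17) + 0.404·(-3.69,2.05) = (-2.9808,2.7175)
  v5: (1-0.404)·(-4.41,-1.34) + 0.404·(-6.46,-2.18) = (-5.2382,-1.6794)
  v6: (1-0.404)·(-1.58,-3.3) + 0.404·(-3.05,-3.86) = (-2.1739,-3.5262)
  v7: (1-0.404)·(1.46,-1.8) + 0.404·(1.27,-4.14) = (1.3832,-2.7454)
Perimeter = Σ |v_{i+1} − v_i|:
  edge 1→2: √(-0.2828² + 1.0387²) = 1.0765 (running 1.0765)
  edge 2→3: √(-3.1621² + 2.4765²) = 4.0165 (running 5.0930)
  edge 3→4: √(-3.2087² + -0.8370²) = 3.3160 (running 8.4090)
  edge 4→5: √(-2.2574² + -4.3969²) = 4.9425 (running 13.3515)
  edge 5→6: √(3.0643² + -1.8469²) = 3.5779 (running 16.9294)
  edge 6→7: √(3.5571² + 0.7809²) = 3.6418 (running 20.5712)
  edge 7→1: √(2.2896² + 2.7847²) = 3.6051 (running 24.1763)
Perimeter = 24.1763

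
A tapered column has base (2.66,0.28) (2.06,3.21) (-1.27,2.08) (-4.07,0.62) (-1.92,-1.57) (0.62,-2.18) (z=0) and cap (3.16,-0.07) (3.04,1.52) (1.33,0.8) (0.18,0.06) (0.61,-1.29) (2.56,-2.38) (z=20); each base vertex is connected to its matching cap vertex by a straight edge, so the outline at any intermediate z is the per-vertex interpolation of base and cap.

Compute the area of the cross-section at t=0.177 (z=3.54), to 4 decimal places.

Area at t=0.177: 18.2872

Cross-section at t=0.177: each vertex is (1-t)·p0[i] + t·p1[i].
  v1: (1-0.177)·(2.66,0.28) + 0.177·(3.16,-0.07) = (2.7485,0.2180)
  v2: (1-0.177)·(2.06,3.21) + 0.177·(3.04,1.52) = (2.2335,2.9109)
  v3: (1-0.177)·(-1.27,2.08) + 0.177·(1.33,0.8) = (-0.8098,1.8534)
  v4: (1-0.177)·(-4.07,0.62) + 0.177·(0.18,0.06) = (-3.3178,0.5209)
  v5: (1-0.177)·(-1.92,-1.57) + 0.177·(0.61,-1.29) = (-1.4722,-1.5204)
  v6: (1-0.177)·(0.62,-2.18) + 0.177·(2.56,-2.38) = (0.9634,-2.2154)
Shoelace sum Σ(x_i·y_{i+1} − x_{i+1}·y_i):
  i=1: 2.7485·2.9109 − 2.2335·0.2180 = +7.5135 (running +7.5135)
  i=2: 2.2335·1.8534 − -0.8098·2.9109 = +6.4968 (running +14.0103)
  i=3: -0.8098·0.5209 − -3.3178·1.8534 = +5.7274 (running +19.7378)
  i=4: -3.3178·-1.5204 − -1.4722·0.5209 = +5.8113 (running +25.5490)
  i=5: -1.4722·-2.2154 − 0.9634·-1.5204 = +4.7263 (running +30.2753)
  i=6: 0.9634·0.2180 − 2.7485·-2.2154 = +6.2991 (running +36.5744)
Area = |Σ|/2 = |36.5744|/2 = 18.2872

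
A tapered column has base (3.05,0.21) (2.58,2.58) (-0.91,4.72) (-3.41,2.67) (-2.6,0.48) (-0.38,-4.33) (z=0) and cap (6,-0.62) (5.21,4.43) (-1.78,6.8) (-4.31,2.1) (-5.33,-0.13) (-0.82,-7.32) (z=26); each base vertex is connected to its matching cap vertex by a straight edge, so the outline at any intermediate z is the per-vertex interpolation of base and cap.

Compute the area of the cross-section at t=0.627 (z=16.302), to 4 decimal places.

Area at t=0.627: 69.0690

Cross-section at t=0.627: each vertex is (1-t)·p0[i] + t·p1[i].
  v1: (1-0.627)·(3.05,0.21) + 0.627·(6,-0.62) = (4.8996,-0.3104)
  v2: (1-0.627)·(2.58,2.58) + 0.627·(5.21,4.43) = (4.2290,3.7399)
  v3: (1-0.627)·(-0.91,4.72) + 0.627·(-1.78,6.8) = (-1.4555,6.0242)
  v4: (1-0.627)·(-3.41,2.67) + 0.627·(-4.31,2.1) = (-3.9743,2.3126)
  v5: (1-0.627)·(-2.6,0.48) + 0.627·(-5.33,-0.13) = (-4.3117,0.0975)
  v6: (1-0.627)·(-0.38,-4.33) + 0.627·(-0.82,-7.32) = (-0.6559,-6.2047)
Shoelace sum Σ(x_i·y_{i+1} − x_{i+1}·y_i):
  i=1: 4.8996·3.7399 − 4.2290·-0.3104 = +19.6372 (running +19.6372)
  i=2: 4.2290·6.0242 − -1.4555·3.7399 = +30.9197 (running +50.5569)
  i=3: -1.4555·2.3126 − -3.9743·6.0242 = +20.5758 (running +71.1327)
  i=4: -3.9743·0.0975 − -4.3117·2.3126 = +9.5837 (running +80.7164)
  i=5: -4.3117·-6.2047 − -0.6559·0.0975 = +26.8170 (running +107.5334)
  i=6: -0.6559·-0.3104 − 4.8996·-6.2047 = +30.6046 (running +138.1380)
Area = |Σ|/2 = |138.1380|/2 = 69.0690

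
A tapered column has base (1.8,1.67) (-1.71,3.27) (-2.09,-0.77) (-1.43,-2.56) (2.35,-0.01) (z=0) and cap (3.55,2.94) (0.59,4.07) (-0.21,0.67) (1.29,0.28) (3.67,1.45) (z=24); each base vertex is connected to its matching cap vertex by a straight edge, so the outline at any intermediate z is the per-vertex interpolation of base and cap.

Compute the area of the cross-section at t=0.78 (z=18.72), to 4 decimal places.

Cross-section at t=0.78: each vertex is (1-t)·p0[i] + t·p1[i].
  v1: (1-0.78)·(1.8,1.67) + 0.78·(3.55,2.94) = (3.1650,2.6606)
  v2: (1-0.78)·(-1.71,3.27) + 0.78·(0.59,4.07) = (0.0840,3.8940)
  v3: (1-0.78)·(-2.09,-0.77) + 0.78·(-0.21,0.67) = (-0.6236,0.3532)
  v4: (1-0.78)·(-1.43,-2.56) + 0.78·(1.29,0.28) = (0.6916,-0.3448)
  v5: (1-0.78)·(2.35,-0.01) + 0.78·(3.67,1.45) = (3.3796,1.1288)
Shoelace sum Σ(x_i·y_{i+1} − x_{i+1}·y_i):
  i=1: 3.1650·3.8940 − 0.0840·2.6606 = +12.1010 (running +12.1010)
  i=2: 0.0840·0.3532 − -0.6236·3.8940 = +2.4580 (running +14.5590)
  i=3: -0.6236·-0.3448 − 0.6916·0.3532 = -0.0293 (running +14.5297)
  i=4: 0.6916·1.1288 − 3.3796·-0.3448 = +1.9460 (running +16.4757)
  i=5: 3.3796·2.6606 − 3.1650·1.1288 = +5.4191 (running +21.8948)
Area = |Σ|/2 = |21.8948|/2 = 10.9474

Area at t=0.78: 10.9474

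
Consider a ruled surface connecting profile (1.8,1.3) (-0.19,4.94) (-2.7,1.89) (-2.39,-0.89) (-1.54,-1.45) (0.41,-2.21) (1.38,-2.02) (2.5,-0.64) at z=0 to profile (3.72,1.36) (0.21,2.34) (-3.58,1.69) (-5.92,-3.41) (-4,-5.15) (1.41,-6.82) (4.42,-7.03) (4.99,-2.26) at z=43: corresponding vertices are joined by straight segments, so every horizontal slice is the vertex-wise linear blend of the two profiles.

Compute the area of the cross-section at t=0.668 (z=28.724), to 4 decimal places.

Cross-section at t=0.668: each vertex is (1-t)·p0[i] + t·p1[i].
  v1: (1-0.668)·(1.8,1.3) + 0.668·(3.72,1.36) = (3.0826,1.3401)
  v2: (1-0.668)·(-0.19,4.94) + 0.668·(0.21,2.34) = (0.0772,3.2032)
  v3: (1-0.668)·(-2.7,1.89) + 0.668·(-3.58,1.69) = (-3.2878,1.7564)
  v4: (1-0.668)·(-2.39,-0.89) + 0.668·(-5.92,-3.41) = (-4.7480,-2.5734)
  v5: (1-0.668)·(-1.54,-1.45) + 0.668·(-4,-5.15) = (-3.1833,-3.9216)
  v6: (1-0.668)·(0.41,-2.21) + 0.668·(1.41,-6.82) = (1.0780,-5.2895)
  v7: (1-0.668)·(1.38,-2.02) + 0.668·(4.42,-7.03) = (3.4107,-5.3667)
  v8: (1-0.668)·(2.5,-0.64) + 0.668·(4.99,-2.26) = (4.1633,-1.7222)
Shoelace sum Σ(x_i·y_{i+1} − x_{i+1}·y_i):
  i=1: 3.0826·3.2032 − 0.0772·1.3401 = +9.7706 (running +9.7706)
  i=2: 0.0772·1.7564 − -3.2878·3.2032 = +10.6672 (running +20.4378)
  i=3: -3.2878·-2.5734 − -4.7480·1.7564 = +16.8003 (running +37.2381)
  i=4: -4.7480·-3.9216 − -3.1833·-2.5734 = +10.4282 (running +47.6662)
  i=5: -3.1833·-5.2895 − 1.0780·-3.9216 = +21.0654 (running +68.7316)
  i=6: 1.0780·-5.3667 − 3.4107·-5.2895 = +12.2557 (running +80.9873)
  i=7: 3.4107·-1.7222 − 4.1633·-5.3667 = +16.4694 (running +97.4567)
  i=8: 4.1633·1.3401 − 3.0826·-1.7222 = +10.8878 (running +108.3445)
Area = |Σ|/2 = |108.3445|/2 = 54.1723

Area at t=0.668: 54.1723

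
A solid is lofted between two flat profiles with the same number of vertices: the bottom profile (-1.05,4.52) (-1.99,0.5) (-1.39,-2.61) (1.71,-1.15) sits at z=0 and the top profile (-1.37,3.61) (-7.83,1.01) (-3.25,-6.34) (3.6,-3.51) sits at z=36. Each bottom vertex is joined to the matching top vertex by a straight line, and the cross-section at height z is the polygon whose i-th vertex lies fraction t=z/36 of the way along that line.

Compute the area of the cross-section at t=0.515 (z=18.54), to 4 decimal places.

Cross-section at t=0.515: each vertex is (1-t)·p0[i] + t·p1[i].
  v1: (1-0.515)·(-1.05,4.52) + 0.515·(-1.37,3.61) = (-1.2148,4.0513)
  v2: (1-0.515)·(-1.99,0.5) + 0.515·(-7.83,1.01) = (-4.9976,0.7627)
  v3: (1-0.515)·(-1.39,-2.61) + 0.515·(-3.25,-6.34) = (-2.3479,-4.5309)
  v4: (1-0.515)·(1.71,-1.15) + 0.515·(3.6,-3.51) = (2.6833,-2.3654)
Shoelace sum Σ(x_i·y_{i+1} − x_{i+1}·y_i):
  i=1: -1.2148·0.7627 − -4.9976·4.0513 = +19.3206 (running +19.3206)
  i=2: -4.9976·-4.5309 − -2.3479·0.7627 = +24.4345 (running +43.7551)
  i=3: -2.3479·-2.3654 − 2.6833·-4.5309 = +17.7118 (running +61.4669)
  i=4: 2.6833·4.0513 − -1.2148·-2.3654 = +7.9977 (running +69.4646)
Area = |Σ|/2 = |69.4646|/2 = 34.7323

Area at t=0.515: 34.7323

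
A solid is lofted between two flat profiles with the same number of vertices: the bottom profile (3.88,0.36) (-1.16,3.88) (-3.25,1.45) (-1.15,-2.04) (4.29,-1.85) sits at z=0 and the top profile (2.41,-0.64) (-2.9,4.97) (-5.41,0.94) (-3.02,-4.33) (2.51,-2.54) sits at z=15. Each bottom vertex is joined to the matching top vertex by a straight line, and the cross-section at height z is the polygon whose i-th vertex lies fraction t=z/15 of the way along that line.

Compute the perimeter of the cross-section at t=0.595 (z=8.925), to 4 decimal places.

Cross-section at t=0.595: each vertex is (1-t)·p0[i] + t·p1[i].
  v1: (1-0.595)·(3.88,0.36) + 0.595·(2.41,-0.64) = (3.0053,-0.2350)
  v2: (1-0.595)·(-1.16,3.88) + 0.595·(-2.9,4.97) = (-2.1953,4.5285)
  v3: (1-0.595)·(-3.25,1.45) + 0.595·(-5.41,0.94) = (-4.5352,1.1465)
  v4: (1-0.595)·(-1.15,-2.04) + 0.595·(-3.02,-4.33) = (-2.2626,-3.4026)
  v5: (1-0.595)·(4.29,-1.85) + 0.595·(2.51,-2.54) = (3.2309,-2.2605)
Perimeter = Σ |v_{i+1} − v_i|:
  edge 1→2: √(-5.2006² + 4.7635²) = 7.0525 (running 7.0525)
  edge 2→3: √(-2.3399² + -3.3820²) = 4.1125 (running 11.1651)
  edge 3→4: √(2.2725² + -4.5491²) = 5.0852 (running 16.2502)
  edge 4→5: √(5.4935² + 1.1420²) = 5.6110 (running 21.8612)
  edge 5→1: √(-0.2256² + 2.0255²) = 2.0381 (running 23.8993)
Perimeter = 23.8993

Perimeter at t=0.595: 23.8993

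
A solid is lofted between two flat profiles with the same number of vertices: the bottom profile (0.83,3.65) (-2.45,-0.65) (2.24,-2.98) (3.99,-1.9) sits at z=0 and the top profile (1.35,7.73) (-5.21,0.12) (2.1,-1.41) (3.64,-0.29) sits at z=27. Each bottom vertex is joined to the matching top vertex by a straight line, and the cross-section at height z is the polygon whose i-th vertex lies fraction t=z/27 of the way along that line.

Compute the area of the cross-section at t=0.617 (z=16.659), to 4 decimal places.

Cross-section at t=0.617: each vertex is (1-t)·p0[i] + t·p1[i].
  v1: (1-0.617)·(0.83,3.65) + 0.617·(1.35,7.73) = (1.1508,6.1674)
  v2: (1-0.617)·(-2.45,-0.65) + 0.617·(-5.21,0.12) = (-4.1529,-0.1749)
  v3: (1-0.617)·(2.24,-2.98) + 0.617·(2.1,-1.41) = (2.1536,-2.0113)
  v4: (1-0.617)·(3.99,-1.9) + 0.617·(3.64,-0.29) = (3.7740,-0.9066)
Shoelace sum Σ(x_i·y_{i+1} − x_{i+1}·y_i):
  i=1: 1.1508·-0.1749 − -4.1529·6.1674 = +25.4113 (running +25.4113)
  i=2: -4.1529·-2.0113 − 2.1536·-0.1749 = +8.7295 (running +34.1408)
  i=3: 2.1536·-0.9066 − 3.7740·-2.0113 = +5.6382 (running +39.7790)
  i=4: 3.7740·6.1674 − 1.1508·-0.9066 = +24.3193 (running +64.0983)
Area = |Σ|/2 = |64.0983|/2 = 32.0492

Area at t=0.617: 32.0492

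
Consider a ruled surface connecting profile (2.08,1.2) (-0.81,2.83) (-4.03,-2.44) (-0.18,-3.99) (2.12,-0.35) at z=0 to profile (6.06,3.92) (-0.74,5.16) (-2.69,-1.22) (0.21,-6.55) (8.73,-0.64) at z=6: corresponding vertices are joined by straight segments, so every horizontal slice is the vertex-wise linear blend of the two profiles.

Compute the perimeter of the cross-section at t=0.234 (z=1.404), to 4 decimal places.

Cross-section at t=0.234: each vertex is (1-t)·p0[i] + t·p1[i].
  v1: (1-0.234)·(2.08,1.2) + 0.234·(6.06,3.92) = (3.0113,1.8365)
  v2: (1-0.234)·(-0.81,2.83) + 0.234·(-0.74,5.16) = (-0.7936,3.3752)
  v3: (1-0.234)·(-4.03,-2.44) + 0.234·(-2.69,-1.22) = (-3.7164,-2.1545)
  v4: (1-0.234)·(-0.18,-3.99) + 0.234·(0.21,-6.55) = (-0.0887,-4.5890)
  v5: (1-0.234)·(2.12,-0.35) + 0.234·(8.73,-0.64) = (3.6667,-0.4179)
Perimeter = Σ |v_{i+1} − v_i|:
  edge 1→2: √(-3.8049² + 1.5387²) = 4.1043 (running 4.1043)
  edge 2→3: √(-2.9228² + -5.5297²) = 6.2547 (running 10.3590)
  edge 3→4: √(3.6277² + -2.4345²) = 4.3689 (running 14.7278)
  edge 4→5: √(3.7555² + 4.1712²) = 5.6127 (running 20.3405)
  edge 5→1: √(-0.6554² + 2.2543²) = 2.3477 (running 22.6882)
Perimeter = 22.6882

Perimeter at t=0.234: 22.6882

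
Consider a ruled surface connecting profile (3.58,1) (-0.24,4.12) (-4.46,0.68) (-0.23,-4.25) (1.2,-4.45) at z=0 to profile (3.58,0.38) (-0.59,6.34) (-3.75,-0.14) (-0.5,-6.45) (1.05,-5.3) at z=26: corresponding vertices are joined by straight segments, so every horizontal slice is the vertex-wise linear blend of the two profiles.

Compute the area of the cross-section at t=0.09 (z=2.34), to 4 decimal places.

Area at t=0.09: 39.0044

Cross-section at t=0.09: each vertex is (1-t)·p0[i] + t·p1[i].
  v1: (1-0.09)·(3.58,1) + 0.09·(3.58,0.38) = (3.5800,0.9442)
  v2: (1-0.09)·(-0.24,4.12) + 0.09·(-0.59,6.34) = (-0.2715,4.3198)
  v3: (1-0.09)·(-4.46,0.68) + 0.09·(-3.75,-0.14) = (-4.3961,0.6062)
  v4: (1-0.09)·(-0.23,-4.25) + 0.09·(-0.5,-6.45) = (-0.2543,-4.4480)
  v5: (1-0.09)·(1.2,-4.45) + 0.09·(1.05,-5.3) = (1.1865,-4.5265)
Shoelace sum Σ(x_i·y_{i+1} − x_{i+1}·y_i):
  i=1: 3.5800·4.3198 − -0.2715·0.9442 = +15.7212 (running +15.7212)
  i=2: -0.2715·0.6062 − -4.3961·4.3198 = +18.8257 (running +34.5469)
  i=3: -4.3961·-4.4480 − -0.2543·0.6062 = +19.7080 (running +54.2549)
  i=4: -0.2543·-4.5265 − 1.1865·-4.4480 = +6.4286 (running +60.6836)
  i=5: 1.1865·0.9442 − 3.5800·-4.5265 = +17.3252 (running +78.0087)
Area = |Σ|/2 = |78.0087|/2 = 39.0044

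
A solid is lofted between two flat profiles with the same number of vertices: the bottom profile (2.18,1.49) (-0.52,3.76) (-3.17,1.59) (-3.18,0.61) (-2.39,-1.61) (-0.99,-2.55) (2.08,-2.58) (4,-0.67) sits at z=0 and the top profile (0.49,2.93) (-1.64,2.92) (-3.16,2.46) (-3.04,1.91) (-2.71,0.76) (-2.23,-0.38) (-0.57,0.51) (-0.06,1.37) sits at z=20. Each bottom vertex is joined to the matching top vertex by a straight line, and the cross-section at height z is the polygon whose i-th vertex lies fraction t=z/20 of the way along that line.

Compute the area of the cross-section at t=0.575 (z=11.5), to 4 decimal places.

Area at t=0.575: 15.4657

Cross-section at t=0.575: each vertex is (1-t)·p0[i] + t·p1[i].
  v1: (1-0.575)·(2.18,1.49) + 0.575·(0.49,2.93) = (1.2083,2.3180)
  v2: (1-0.575)·(-0.52,3.76) + 0.575·(-1.64,2.92) = (-1.1640,3.2770)
  v3: (1-0.575)·(-3.17,1.59) + 0.575·(-3.16,2.46) = (-3.1643,2.0903)
  v4: (1-0.575)·(-3.18,0.61) + 0.575·(-3.04,1.91) = (-3.0995,1.3575)
  v5: (1-0.575)·(-2.39,-1.61) + 0.575·(-2.71,0.76) = (-2.5740,-0.2473)
  v6: (1-0.575)·(-0.99,-2.55) + 0.575·(-2.23,-0.38) = (-1.7030,-1.3022)
  v7: (1-0.575)·(2.08,-2.58) + 0.575·(-0.57,0.51) = (0.5563,-0.8033)
  v8: (1-0.575)·(4,-0.67) + 0.575·(-0.06,1.37) = (1.6655,0.5030)
Shoelace sum Σ(x_i·y_{i+1} − x_{i+1}·y_i):
  i=1: 1.2083·3.2770 − -1.1640·2.3180 = +6.6576 (running +6.6576)
  i=2: -1.1640·2.0903 − -3.1643·3.2770 = +7.9362 (running +14.5938)
  i=3: -3.1643·1.3575 − -3.0995·2.0903 = +2.1833 (running +16.7770)
  i=4: -3.0995·-0.2473 − -2.5740·1.3575 = +4.2606 (running +21.0376)
  i=5: -2.5740·-1.3022 − -1.7030·-0.2473 = +2.9309 (running +23.9685)
  i=6: -1.7030·-0.8033 − 0.5563·-1.3022 = +2.0923 (running +26.0608)
  i=7: 0.5563·0.5030 − 1.6655·-0.8033 = +1.6176 (running +27.6784)
  i=8: 1.6655·2.3180 − 1.2083·0.5030 = +3.2529 (running +30.9313)
Area = |Σ|/2 = |30.9313|/2 = 15.4657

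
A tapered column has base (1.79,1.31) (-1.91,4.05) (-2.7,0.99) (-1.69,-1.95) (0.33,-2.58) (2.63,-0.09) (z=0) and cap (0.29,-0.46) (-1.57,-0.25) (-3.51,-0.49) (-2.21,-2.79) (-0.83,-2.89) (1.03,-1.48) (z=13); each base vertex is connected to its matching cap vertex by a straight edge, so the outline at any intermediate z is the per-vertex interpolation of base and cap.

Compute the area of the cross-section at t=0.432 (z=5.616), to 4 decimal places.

Area at t=0.432: 14.6427

Cross-section at t=0.432: each vertex is (1-t)·p0[i] + t·p1[i].
  v1: (1-0.432)·(1.79,1.31) + 0.432·(0.29,-0.46) = (1.1420,0.5454)
  v2: (1-0.432)·(-1.91,4.05) + 0.432·(-1.57,-0.25) = (-1.7631,2.1924)
  v3: (1-0.432)·(-2.7,0.99) + 0.432·(-3.51,-0.49) = (-3.0499,0.3506)
  v4: (1-0.432)·(-1.69,-1.95) + 0.432·(-2.21,-2.79) = (-1.9146,-2.3129)
  v5: (1-0.432)·(0.33,-2.58) + 0.432·(-0.83,-2.89) = (-0.1711,-2.7139)
  v6: (1-0.432)·(2.63,-0.09) + 0.432·(1.03,-1.48) = (1.9388,-0.6905)
Shoelace sum Σ(x_i·y_{i+1} − x_{i+1}·y_i):
  i=1: 1.1420·2.1924 − -1.7631·0.5454 = +3.4653 (running +3.4653)
  i=2: -1.7631·0.3506 − -3.0499·2.1924 = +6.0684 (running +9.5337)
  i=3: -3.0499·-2.3129 − -1.9146·0.3506 = +7.7254 (running +17.2591)
  i=4: -1.9146·-2.7139 − -0.1711·-2.3129 = +4.8004 (running +22.0595)
  i=5: -0.1711·-0.6905 − 1.9388·-2.7139 = +5.3799 (running +27.4394)
  i=6: 1.9388·0.5454 − 1.1420·-0.6905 = +1.8459 (running +29.2853)
Area = |Σ|/2 = |29.2853|/2 = 14.6427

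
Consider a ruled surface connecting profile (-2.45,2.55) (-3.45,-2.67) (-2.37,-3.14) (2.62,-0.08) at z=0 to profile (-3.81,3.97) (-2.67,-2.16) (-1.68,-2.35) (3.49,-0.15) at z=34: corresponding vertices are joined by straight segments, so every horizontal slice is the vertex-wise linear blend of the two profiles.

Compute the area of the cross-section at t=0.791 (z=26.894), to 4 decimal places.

Area at t=0.791: 20.8150

Cross-section at t=0.791: each vertex is (1-t)·p0[i] + t·p1[i].
  v1: (1-0.791)·(-2.45,2.55) + 0.791·(-3.81,3.97) = (-3.5258,3.6732)
  v2: (1-0.791)·(-3.45,-2.67) + 0.791·(-2.67,-2.16) = (-2.8330,-2.2666)
  v3: (1-0.791)·(-2.37,-3.14) + 0.791·(-1.68,-2.35) = (-1.8242,-2.5151)
  v4: (1-0.791)·(2.62,-0.08) + 0.791·(3.49,-0.15) = (3.3082,-0.1354)
Shoelace sum Σ(x_i·y_{i+1} − x_{i+1}·y_i):
  i=1: -3.5258·-2.2666 − -2.8330·3.6732 = +18.3978 (running +18.3978)
  i=2: -2.8330·-2.5151 − -1.8242·-2.2666 = +2.9906 (running +21.3884)
  i=3: -1.8242·-0.1354 − 3.3082·-2.5151 = +8.5674 (running +29.9557)
  i=4: 3.3082·3.6732 − -3.5258·-0.1354 = +11.6744 (running +41.6301)
Area = |Σ|/2 = |41.6301|/2 = 20.8150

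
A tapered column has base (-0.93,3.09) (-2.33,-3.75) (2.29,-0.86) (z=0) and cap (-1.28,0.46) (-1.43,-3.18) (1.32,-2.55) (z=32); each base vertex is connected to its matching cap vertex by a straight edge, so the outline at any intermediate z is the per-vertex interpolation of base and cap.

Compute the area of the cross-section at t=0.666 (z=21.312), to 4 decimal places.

Area at t=0.666: 7.5522

Cross-section at t=0.666: each vertex is (1-t)·p0[i] + t·p1[i].
  v1: (1-0.666)·(-0.93,3.09) + 0.666·(-1.28,0.46) = (-1.1631,1.3384)
  v2: (1-0.666)·(-2.33,-3.75) + 0.666·(-1.43,-3.18) = (-1.7306,-3.3704)
  v3: (1-0.666)·(2.29,-0.86) + 0.666·(1.32,-2.55) = (1.6440,-1.9855)
Shoelace sum Σ(x_i·y_{i+1} − x_{i+1}·y_i):
  i=1: -1.1631·-3.3704 − -1.7306·1.3384 = +6.2364 (running +6.2364)
  i=2: -1.7306·-1.9855 − 1.6440·-3.3704 = +8.9770 (running +15.2134)
  i=3: 1.6440·1.3384 − -1.1631·-1.9855 = -0.1090 (running +15.1043)
Area = |Σ|/2 = |15.1043|/2 = 7.5522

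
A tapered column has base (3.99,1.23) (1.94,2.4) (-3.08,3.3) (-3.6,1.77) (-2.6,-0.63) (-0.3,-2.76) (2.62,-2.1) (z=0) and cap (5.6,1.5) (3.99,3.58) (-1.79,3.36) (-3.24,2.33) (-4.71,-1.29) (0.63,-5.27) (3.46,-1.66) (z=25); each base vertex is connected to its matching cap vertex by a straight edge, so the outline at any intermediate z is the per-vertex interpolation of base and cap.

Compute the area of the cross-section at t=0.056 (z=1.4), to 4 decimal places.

Area at t=0.056: 31.5790

Cross-section at t=0.056: each vertex is (1-t)·p0[i] + t·p1[i].
  v1: (1-0.056)·(3.99,1.23) + 0.056·(5.6,1.5) = (4.0802,1.2451)
  v2: (1-0.056)·(1.94,2.4) + 0.056·(3.99,3.58) = (2.0548,2.4661)
  v3: (1-0.056)·(-3.08,3.3) + 0.056·(-1.79,3.36) = (-3.0078,3.3034)
  v4: (1-0.056)·(-3.6,1.77) + 0.056·(-3.24,2.33) = (-3.5798,1.8014)
  v5: (1-0.056)·(-2.6,-0.63) + 0.056·(-4.71,-1.29) = (-2.7182,-0.6670)
  v6: (1-0.056)·(-0.3,-2.76) + 0.056·(0.63,-5.27) = (-0.2479,-2.9006)
  v7: (1-0.056)·(2.62,-2.1) + 0.056·(3.46,-1.66) = (2.6670,-2.0754)
Shoelace sum Σ(x_i·y_{i+1} − x_{i+1}·y_i):
  i=1: 4.0802·2.4661 − 2.0548·1.2451 = +7.5035 (running +7.5035)
  i=2: 2.0548·3.3034 − -3.0078·2.4661 = +14.2051 (running +21.7086)
  i=3: -3.0078·1.8014 − -3.5798·3.3034 = +6.4074 (running +28.1161)
  i=4: -3.5798·-0.6670 − -2.7182·1.8014 = +7.2840 (running +35.4001)
  i=5: -2.7182·-2.9006 − -0.2479·-0.6670 = +7.7188 (running +43.1189)
  i=6: -0.2479·-2.0754 − 2.6670·-2.9006 = +8.2504 (running +51.3694)
  i=7: 2.6670·1.2451 − 4.0802·-2.0754 = +11.7886 (running +63.1579)
Area = |Σ|/2 = |63.1579|/2 = 31.5790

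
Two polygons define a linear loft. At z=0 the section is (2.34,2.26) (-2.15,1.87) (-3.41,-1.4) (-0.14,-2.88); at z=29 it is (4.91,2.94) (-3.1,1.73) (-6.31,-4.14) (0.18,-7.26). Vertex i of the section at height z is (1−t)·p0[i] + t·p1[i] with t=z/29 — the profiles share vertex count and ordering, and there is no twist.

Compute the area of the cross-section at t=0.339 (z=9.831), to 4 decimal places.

Area at t=0.339: 29.4063

Cross-section at t=0.339: each vertex is (1-t)·p0[i] + t·p1[i].
  v1: (1-0.339)·(2.34,2.26) + 0.339·(4.91,2.94) = (3.2112,2.4905)
  v2: (1-0.339)·(-2.15,1.87) + 0.339·(-3.1,1.73) = (-2.4721,1.8225)
  v3: (1-0.339)·(-3.41,-1.4) + 0.339·(-6.31,-4.14) = (-4.3931,-2.3289)
  v4: (1-0.339)·(-0.14,-2.88) + 0.339·(0.18,-7.26) = (-0.0315,-4.3648)
Shoelace sum Σ(x_i·y_{i+1} − x_{i+1}·y_i):
  i=1: 3.2112·1.8225 − -2.4721·2.4905 = +12.0093 (running +12.0093)
  i=2: -2.4721·-2.3289 − -4.3931·1.8225 = +13.7637 (running +25.7729)
  i=3: -4.3931·-4.3648 − -0.0315·-2.3289 = +19.1017 (running +44.8746)
  i=4: -0.0315·2.4905 − 3.2112·-4.3648 = +13.9379 (running +58.8126)
Area = |Σ|/2 = |58.8126|/2 = 29.4063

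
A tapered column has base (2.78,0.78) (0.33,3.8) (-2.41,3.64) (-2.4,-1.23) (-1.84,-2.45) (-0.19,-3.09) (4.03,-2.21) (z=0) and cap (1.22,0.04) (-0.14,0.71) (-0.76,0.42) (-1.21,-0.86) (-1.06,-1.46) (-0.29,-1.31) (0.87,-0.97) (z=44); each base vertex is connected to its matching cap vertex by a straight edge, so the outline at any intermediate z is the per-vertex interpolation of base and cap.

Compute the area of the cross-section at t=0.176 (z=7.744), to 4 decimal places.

Cross-section at t=0.176: each vertex is (1-t)·p0[i] + t·p1[i].
  v1: (1-0.176)·(2.78,0.78) + 0.176·(1.22,0.04) = (2.5054,0.6498)
  v2: (1-0.176)·(0.33,3.8) + 0.176·(-0.14,0.71) = (0.2473,3.2562)
  v3: (1-0.176)·(-2.41,3.64) + 0.176·(-0.76,0.42) = (-2.1196,3.0733)
  v4: (1-0.176)·(-2.4,-1.23) + 0.176·(-1.21,-0.86) = (-2.1906,-1.1649)
  v5: (1-0.176)·(-1.84,-2.45) + 0.176·(-1.06,-1.46) = (-1.7027,-2.2758)
  v6: (1-0.176)·(-0.19,-3.09) + 0.176·(-0.29,-1.31) = (-0.2076,-2.7767)
  v7: (1-0.176)·(4.03,-2.21) + 0.176·(0.87,-0.97) = (3.4738,-1.9918)
Shoelace sum Σ(x_i·y_{i+1} − x_{i+1}·y_i):
  i=1: 2.5054·3.2562 − 0.2473·0.6498 = +7.9974 (running +7.9974)
  i=2: 0.2473·3.0733 − -2.1196·3.2562 = +7.6617 (running +15.6592)
  i=3: -2.1196·-1.1649 − -2.1906·3.0733 = +9.2013 (running +24.8604)
  i=4: -2.1906·-2.2758 − -1.7027·-1.1649 = +3.0017 (running +27.8622)
  i=5: -1.7027·-2.7767 − -0.2076·-2.2758 = +4.2555 (running +32.1177)
  i=6: -0.2076·-1.9918 − 3.4738·-2.7767 = +10.0594 (running +42.1771)
  i=7: 3.4738·0.6498 − 2.5054·-1.9918 = +7.2474 (running +49.4245)
Area = |Σ|/2 = |49.4245|/2 = 24.7122

Area at t=0.176: 24.7122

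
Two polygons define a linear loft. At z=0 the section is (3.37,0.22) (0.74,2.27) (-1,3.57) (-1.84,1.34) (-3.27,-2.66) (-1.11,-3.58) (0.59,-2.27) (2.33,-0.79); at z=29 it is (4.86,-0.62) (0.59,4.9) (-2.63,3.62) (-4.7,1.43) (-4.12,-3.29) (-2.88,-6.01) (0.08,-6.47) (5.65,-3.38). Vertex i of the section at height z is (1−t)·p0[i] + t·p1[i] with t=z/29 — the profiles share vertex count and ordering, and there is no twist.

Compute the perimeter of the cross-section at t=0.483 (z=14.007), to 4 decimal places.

Perimeter at t=0.483: 25.4561

Cross-section at t=0.483: each vertex is (1-t)·p0[i] + t·p1[i].
  v1: (1-0.483)·(3.37,0.22) + 0.483·(4.86,-0.62) = (4.0897,-0.1857)
  v2: (1-0.483)·(0.74,2.27) + 0.483·(0.59,4.9) = (0.6676,3.5403)
  v3: (1-0.483)·(-1,3.57) + 0.483·(-2.63,3.62) = (-1.7873,3.5941)
  v4: (1-0.483)·(-1.84,1.34) + 0.483·(-4.7,1.43) = (-3.2214,1.3835)
  v5: (1-0.483)·(-3.27,-2.66) + 0.483·(-4.12,-3.29) = (-3.6806,-2.9643)
  v6: (1-0.483)·(-1.11,-3.58) + 0.483·(-2.88,-6.01) = (-1.9649,-4.7537)
  v7: (1-0.483)·(0.59,-2.27) + 0.483·(0.08,-6.47) = (0.3437,-4.2986)
  v8: (1-0.483)·(2.33,-0.79) + 0.483·(5.65,-3.38) = (3.9336,-2.0410)
Perimeter = Σ |v_{i+1} − v_i|:
  edge 1→2: √(-3.4221² + 3.7260²) = 5.0591 (running 5.0591)
  edge 2→3: √(-2.4548² + 0.0539²) = 2.4554 (running 7.5145)
  edge 3→4: √(-1.4341² + -2.2107²) = 2.6351 (running 10.1496)
  edge 4→5: √(-0.4592² + -4.3478²) = 4.3719 (running 14.5215)
  edge 5→6: √(1.7156² + -1.7894²) = 2.4790 (running 17.0005)
  edge 6→7: √(2.3086² + 0.4551²) = 2.3530 (running 19.3535)
  edge 7→8: √(3.5899² + 2.2576²) = 4.2408 (running 23.5943)
  edge 8→1: √(0.1561² + 1.8552²) = 1.8618 (running 25.4561)
Perimeter = 25.4561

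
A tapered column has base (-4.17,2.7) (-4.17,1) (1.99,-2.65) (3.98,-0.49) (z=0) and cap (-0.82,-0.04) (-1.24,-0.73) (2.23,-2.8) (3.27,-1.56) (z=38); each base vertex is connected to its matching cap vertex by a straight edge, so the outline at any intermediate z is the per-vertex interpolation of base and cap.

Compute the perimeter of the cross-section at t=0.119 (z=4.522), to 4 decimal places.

Perimeter at t=0.119: 19.3791

Cross-section at t=0.119: each vertex is (1-t)·p0[i] + t·p1[i].
  v1: (1-0.119)·(-4.17,2.7) + 0.119·(-0.82,-0.04) = (-3.7713,2.3739)
  v2: (1-0.119)·(-4.17,1) + 0.119·(-1.24,-0.73) = (-3.8213,0.7941)
  v3: (1-0.119)·(1.99,-2.65) + 0.119·(2.23,-2.8) = (2.0186,-2.6678)
  v4: (1-0.119)·(3.98,-0.49) + 0.119·(3.27,-1.56) = (3.8955,-0.6173)
Perimeter = Σ |v_{i+1} − v_i|:
  edge 1→2: √(-0.0500² + -1.5798²) = 1.5806 (running 1.5806)
  edge 2→3: √(5.8399² + -3.4620²) = 6.7889 (running 8.3695)
  edge 3→4: √(1.8769² + 2.0505²) = 2.7799 (running 11.1494)
  edge 4→1: √(-7.6669² + 2.9913²) = 8.2297 (running 19.3791)
Perimeter = 19.3791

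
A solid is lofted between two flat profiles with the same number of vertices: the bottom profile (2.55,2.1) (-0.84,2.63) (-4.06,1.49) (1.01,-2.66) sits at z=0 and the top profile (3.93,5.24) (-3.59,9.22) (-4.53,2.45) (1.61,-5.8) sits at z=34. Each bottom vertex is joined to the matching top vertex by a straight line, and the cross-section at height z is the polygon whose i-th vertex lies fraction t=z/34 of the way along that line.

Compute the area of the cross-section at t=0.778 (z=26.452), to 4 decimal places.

Area at t=0.778: 56.8950

Cross-section at t=0.778: each vertex is (1-t)·p0[i] + t·p1[i].
  v1: (1-0.778)·(2.55,2.1) + 0.778·(3.93,5.24) = (3.6236,4.5429)
  v2: (1-0.778)·(-0.84,2.63) + 0.778·(-3.59,9.22) = (-2.9795,7.7570)
  v3: (1-0.778)·(-4.06,1.49) + 0.778·(-4.53,2.45) = (-4.4257,2.2369)
  v4: (1-0.778)·(1.01,-2.66) + 0.778·(1.61,-5.8) = (1.4768,-5.1029)
Shoelace sum Σ(x_i·y_{i+1} − x_{i+1}·y_i):
  i=1: 3.6236·7.7570 − -2.9795·4.5429 = +41.6443 (running +41.6443)
  i=2: -2.9795·2.2369 − -4.4257·7.7570 = +27.6651 (running +69.3094)
  i=3: -4.4257·-5.1029 − 1.4768·2.2369 = +19.2804 (running +88.5898)
  i=4: 1.4768·4.5429 − 3.6236·-5.1029 = +25.2001 (running +113.7899)
Area = |Σ|/2 = |113.7899|/2 = 56.8950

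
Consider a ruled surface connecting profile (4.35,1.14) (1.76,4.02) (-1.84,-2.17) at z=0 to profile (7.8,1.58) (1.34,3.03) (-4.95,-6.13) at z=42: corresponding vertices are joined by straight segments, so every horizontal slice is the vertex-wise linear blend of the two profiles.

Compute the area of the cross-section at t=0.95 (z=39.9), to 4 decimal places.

Cross-section at t=0.95: each vertex is (1-t)·p0[i] + t·p1[i].
  v1: (1-0.95)·(4.35,1.14) + 0.95·(7.8,1.58) = (7.6275,1.5580)
  v2: (1-0.95)·(1.76,4.02) + 0.95·(1.34,3.03) = (1.3610,3.0795)
  v3: (1-0.95)·(-1.84,-2.17) + 0.95·(-4.95,-6.13) = (-4.7945,-5.9320)
Shoelace sum Σ(x_i·y_{i+1} − x_{i+1}·y_i):
  i=1: 7.6275·3.0795 − 1.3610·1.5580 = +21.3684 (running +21.3684)
  i=2: 1.3610·-5.9320 − -4.7945·3.0795 = +6.6912 (running +28.0597)
  i=3: -4.7945·1.5580 − 7.6275·-5.9320 = +37.7765 (running +65.8362)
Area = |Σ|/2 = |65.8362|/2 = 32.9181

Area at t=0.95: 32.9181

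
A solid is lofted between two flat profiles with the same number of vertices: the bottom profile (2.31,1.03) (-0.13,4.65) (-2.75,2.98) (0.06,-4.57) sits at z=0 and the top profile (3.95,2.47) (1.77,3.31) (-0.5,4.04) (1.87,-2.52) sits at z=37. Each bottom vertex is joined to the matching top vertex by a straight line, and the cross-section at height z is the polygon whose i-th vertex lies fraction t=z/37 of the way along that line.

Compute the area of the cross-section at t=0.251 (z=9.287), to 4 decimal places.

Cross-section at t=0.251: each vertex is (1-t)·p0[i] + t·p1[i].
  v1: (1-0.251)·(2.31,1.03) + 0.251·(3.95,2.47) = (2.7216,1.3914)
  v2: (1-0.251)·(-0.13,4.65) + 0.251·(1.77,3.31) = (0.3469,4.3137)
  v3: (1-0.251)·(-2.75,2.98) + 0.251·(-0.5,4.04) = (-2.1853,3.2461)
  v4: (1-0.251)·(0.06,-4.57) + 0.251·(1.87,-2.52) = (0.5143,-4.0555)
Shoelace sum Σ(x_i·y_{i+1} − x_{i+1}·y_i):
  i=1: 2.7216·4.3137 − 0.3469·1.3914 = +11.2575 (running +11.2575)
  i=2: 0.3469·3.2461 − -2.1853·4.3137 = +10.5525 (running +21.8100)
  i=3: -2.1853·-4.0555 − 0.5143·3.2461 = +7.1927 (running +29.0027)
  i=4: 0.5143·1.3914 − 2.7216·-4.0555 = +11.7531 (running +40.7558)
Area = |Σ|/2 = |40.7558|/2 = 20.3779

Area at t=0.251: 20.3779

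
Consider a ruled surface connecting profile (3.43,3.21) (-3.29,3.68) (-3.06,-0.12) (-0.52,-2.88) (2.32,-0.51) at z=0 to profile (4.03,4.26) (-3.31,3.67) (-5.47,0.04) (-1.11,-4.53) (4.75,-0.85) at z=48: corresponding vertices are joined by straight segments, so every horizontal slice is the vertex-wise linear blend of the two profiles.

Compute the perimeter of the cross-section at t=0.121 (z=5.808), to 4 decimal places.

Cross-section at t=0.121: each vertex is (1-t)·p0[i] + t·p1[i].
  v1: (1-0.121)·(3.43,3.21) + 0.121·(4.03,4.26) = (3.5026,3.3371)
  v2: (1-0.121)·(-3.29,3.68) + 0.121·(-3.31,3.67) = (-3.2924,3.6788)
  v3: (1-0.121)·(-3.06,-0.12) + 0.121·(-5.47,0.04) = (-3.3516,-0.1006)
  v4: (1-0.121)·(-0.52,-2.88) + 0.121·(-1.11,-4.53) = (-0.5914,-3.0796)
  v5: (1-0.121)·(2.32,-0.51) + 0.121·(4.75,-0.85) = (2.6140,-0.5511)
Perimeter = Σ |v_{i+1} − v_i|:
  edge 1→2: √(-6.7950² + 0.3417²) = 6.8036 (running 6.8036)
  edge 2→3: √(-0.0592² + -3.7794²) = 3.7799 (running 10.5835)
  edge 3→4: √(2.7602² + -2.9790²) = 4.0612 (running 14.6447)
  edge 4→5: √(3.2054² + 2.5285²) = 4.0827 (running 18.7274)
  edge 5→1: √(0.8886² + 3.8882²) = 3.9884 (running 22.7158)
Perimeter = 22.7158

Perimeter at t=0.121: 22.7158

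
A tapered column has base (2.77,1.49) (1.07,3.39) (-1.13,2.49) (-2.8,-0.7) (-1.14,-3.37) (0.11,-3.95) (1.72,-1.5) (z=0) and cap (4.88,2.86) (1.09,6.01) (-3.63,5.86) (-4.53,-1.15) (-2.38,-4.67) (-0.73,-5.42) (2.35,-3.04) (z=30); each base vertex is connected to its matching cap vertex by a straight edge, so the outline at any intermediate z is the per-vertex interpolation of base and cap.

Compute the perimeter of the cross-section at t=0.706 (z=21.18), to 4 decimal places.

Cross-section at t=0.706: each vertex is (1-t)·p0[i] + t·p1[i].
  v1: (1-0.706)·(2.77,1.49) + 0.706·(4.88,2.86) = (4.2597,2.4572)
  v2: (1-0.706)·(1.07,3.39) + 0.706·(1.09,6.01) = (1.0841,5.2397)
  v3: (1-0.706)·(-1.13,2.49) + 0.706·(-3.63,5.86) = (-2.8950,4.8692)
  v4: (1-0.706)·(-2.8,-0.7) + 0.706·(-4.53,-1.15) = (-4.0214,-1.0177)
  v5: (1-0.706)·(-1.14,-3.37) + 0.706·(-2.38,-4.67) = (-2.0154,-4.2878)
  v6: (1-0.706)·(0.11,-3.95) + 0.706·(-0.73,-5.42) = (-0.4830,-4.9878)
  v7: (1-0.706)·(1.72,-1.5) + 0.706·(2.35,-3.04) = (2.1648,-2.5872)
Perimeter = Σ |v_{i+1} − v_i|:
  edge 1→2: √(-3.1755² + 2.7825²) = 4.2221 (running 4.2221)
  edge 2→3: √(-3.9791² + -0.3705²) = 3.9963 (running 8.2185)
  edge 3→4: √(-1.1264² + -5.8869²) = 5.9937 (running 14.2122)
  edge 4→5: √(2.0059² + -3.2701²) = 3.8363 (running 18.0485)
  edge 5→6: √(1.5324² + -0.7000²) = 1.6847 (running 19.7332)
  edge 6→7: √(2.6478² + 2.4006²) = 3.5740 (running 23.3072)
  edge 7→1: √(2.0949² + 5.0445²) = 5.4622 (running 28.7694)
Perimeter = 28.7694

Perimeter at t=0.706: 28.7694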